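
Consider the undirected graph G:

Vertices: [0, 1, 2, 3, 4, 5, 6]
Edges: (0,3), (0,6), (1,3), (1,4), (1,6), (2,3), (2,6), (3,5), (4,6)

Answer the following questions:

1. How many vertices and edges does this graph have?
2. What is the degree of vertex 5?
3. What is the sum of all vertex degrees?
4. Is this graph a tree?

Count: 7 vertices, 9 edges.
Vertex 5 has neighbors [3], degree = 1.
Handshaking lemma: 2 * 9 = 18.
A tree on 7 vertices has 6 edges. This graph has 9 edges (3 extra). Not a tree.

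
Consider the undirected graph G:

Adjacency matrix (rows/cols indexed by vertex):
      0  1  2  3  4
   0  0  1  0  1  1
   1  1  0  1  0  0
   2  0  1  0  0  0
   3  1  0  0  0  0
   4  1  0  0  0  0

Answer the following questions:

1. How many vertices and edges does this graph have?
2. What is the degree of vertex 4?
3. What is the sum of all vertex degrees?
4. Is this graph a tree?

Count: 5 vertices, 4 edges.
Vertex 4 has neighbors [0], degree = 1.
Handshaking lemma: 2 * 4 = 8.
A graph is a tree iff it is connected and has exactly n-1 edges. This graph is connected (all 5 vertices in one component) and has 5-1 = 4 edges. It is a tree.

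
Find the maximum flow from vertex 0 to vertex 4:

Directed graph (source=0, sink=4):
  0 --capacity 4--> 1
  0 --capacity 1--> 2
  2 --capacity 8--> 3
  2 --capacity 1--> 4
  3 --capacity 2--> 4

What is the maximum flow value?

Computing max flow:
  Flow on (0->2): 1/1
  Flow on (2->4): 1/1
Maximum flow = 1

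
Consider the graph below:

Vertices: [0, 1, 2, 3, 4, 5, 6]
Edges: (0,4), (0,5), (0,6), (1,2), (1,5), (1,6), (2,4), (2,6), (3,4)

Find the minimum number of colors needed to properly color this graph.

The graph has a maximum clique of size 3 (lower bound on chromatic number).
A valid 3-coloring: {0: 0, 1: 0, 2: 1, 3: 0, 4: 2, 5: 1, 6: 2}.
Chromatic number = 3.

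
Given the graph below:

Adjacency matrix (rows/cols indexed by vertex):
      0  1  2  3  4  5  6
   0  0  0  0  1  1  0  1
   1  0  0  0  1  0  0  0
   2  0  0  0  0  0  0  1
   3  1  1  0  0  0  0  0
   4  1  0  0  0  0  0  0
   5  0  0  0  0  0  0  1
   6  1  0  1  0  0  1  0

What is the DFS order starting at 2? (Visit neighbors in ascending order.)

DFS from vertex 2 (neighbors processed in ascending order):
Visit order: 2, 6, 0, 3, 1, 4, 5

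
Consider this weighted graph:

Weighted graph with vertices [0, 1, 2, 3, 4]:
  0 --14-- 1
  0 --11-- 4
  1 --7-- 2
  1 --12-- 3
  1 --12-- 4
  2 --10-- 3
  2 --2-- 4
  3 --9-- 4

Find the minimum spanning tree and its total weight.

Applying Kruskal's algorithm (sort edges by weight, add if no cycle):
  Add (2,4) w=2
  Add (1,2) w=7
  Add (3,4) w=9
  Skip (2,3) w=10 (creates cycle)
  Add (0,4) w=11
  Skip (1,3) w=12 (creates cycle)
  Skip (1,4) w=12 (creates cycle)
  Skip (0,1) w=14 (creates cycle)
MST weight = 29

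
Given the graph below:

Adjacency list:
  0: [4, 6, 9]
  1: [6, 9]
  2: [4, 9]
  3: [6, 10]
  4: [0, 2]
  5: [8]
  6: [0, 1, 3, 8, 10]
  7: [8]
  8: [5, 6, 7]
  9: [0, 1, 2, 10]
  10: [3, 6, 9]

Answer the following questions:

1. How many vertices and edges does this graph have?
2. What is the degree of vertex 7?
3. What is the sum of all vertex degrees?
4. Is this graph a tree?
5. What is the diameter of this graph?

Count: 11 vertices, 14 edges.
Vertex 7 has neighbors [8], degree = 1.
Handshaking lemma: 2 * 14 = 28.
A tree on 11 vertices has 10 edges. This graph has 14 edges (4 extra). Not a tree.
Diameter (longest shortest path) = 5.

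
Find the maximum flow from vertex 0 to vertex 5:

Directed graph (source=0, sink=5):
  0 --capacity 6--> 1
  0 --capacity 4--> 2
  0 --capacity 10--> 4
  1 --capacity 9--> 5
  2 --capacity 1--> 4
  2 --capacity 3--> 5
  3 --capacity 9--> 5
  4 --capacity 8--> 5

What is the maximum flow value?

Computing max flow:
  Flow on (0->1): 6/6
  Flow on (0->2): 3/4
  Flow on (0->4): 8/10
  Flow on (1->5): 6/9
  Flow on (2->5): 3/3
  Flow on (4->5): 8/8
Maximum flow = 17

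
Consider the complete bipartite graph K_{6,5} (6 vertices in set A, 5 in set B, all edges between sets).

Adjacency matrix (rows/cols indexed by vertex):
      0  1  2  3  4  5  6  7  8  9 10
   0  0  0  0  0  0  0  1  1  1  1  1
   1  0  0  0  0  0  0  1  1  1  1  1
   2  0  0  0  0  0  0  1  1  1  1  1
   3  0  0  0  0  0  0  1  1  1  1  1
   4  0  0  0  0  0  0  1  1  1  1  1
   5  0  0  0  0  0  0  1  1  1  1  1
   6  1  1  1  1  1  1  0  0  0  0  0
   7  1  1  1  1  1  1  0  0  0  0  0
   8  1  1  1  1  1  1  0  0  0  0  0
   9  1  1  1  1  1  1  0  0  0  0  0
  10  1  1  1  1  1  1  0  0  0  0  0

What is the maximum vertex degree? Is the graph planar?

Set-A vertices have degree 5; set-B vertices have degree 6. Maximum degree = max(6,5) = 6.
K_{6,5} contains K_{3,3} as a subgraph (since both sides have >= 3 vertices); by Kuratowski's theorem it is not planar.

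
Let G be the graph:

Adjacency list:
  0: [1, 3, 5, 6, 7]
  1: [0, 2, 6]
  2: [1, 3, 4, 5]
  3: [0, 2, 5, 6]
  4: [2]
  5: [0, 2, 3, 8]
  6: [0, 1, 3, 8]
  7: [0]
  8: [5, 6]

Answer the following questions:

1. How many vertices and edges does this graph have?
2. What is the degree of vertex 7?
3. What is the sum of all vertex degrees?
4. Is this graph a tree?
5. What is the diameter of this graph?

Count: 9 vertices, 14 edges.
Vertex 7 has neighbors [0], degree = 1.
Handshaking lemma: 2 * 14 = 28.
A tree on 9 vertices has 8 edges. This graph has 14 edges (6 extra). Not a tree.
Diameter (longest shortest path) = 4.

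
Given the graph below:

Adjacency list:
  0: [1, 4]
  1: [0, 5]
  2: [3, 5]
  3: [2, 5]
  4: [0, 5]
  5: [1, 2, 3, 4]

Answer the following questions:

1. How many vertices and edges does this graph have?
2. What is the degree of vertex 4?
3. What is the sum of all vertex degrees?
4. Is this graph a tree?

Count: 6 vertices, 7 edges.
Vertex 4 has neighbors [0, 5], degree = 2.
Handshaking lemma: 2 * 7 = 14.
A tree on 6 vertices has 5 edges. This graph has 7 edges (2 extra). Not a tree.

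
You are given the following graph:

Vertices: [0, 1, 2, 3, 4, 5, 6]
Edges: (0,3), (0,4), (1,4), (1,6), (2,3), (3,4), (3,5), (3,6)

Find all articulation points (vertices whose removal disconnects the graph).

An articulation point is a vertex whose removal disconnects the graph.
Articulation points: [3]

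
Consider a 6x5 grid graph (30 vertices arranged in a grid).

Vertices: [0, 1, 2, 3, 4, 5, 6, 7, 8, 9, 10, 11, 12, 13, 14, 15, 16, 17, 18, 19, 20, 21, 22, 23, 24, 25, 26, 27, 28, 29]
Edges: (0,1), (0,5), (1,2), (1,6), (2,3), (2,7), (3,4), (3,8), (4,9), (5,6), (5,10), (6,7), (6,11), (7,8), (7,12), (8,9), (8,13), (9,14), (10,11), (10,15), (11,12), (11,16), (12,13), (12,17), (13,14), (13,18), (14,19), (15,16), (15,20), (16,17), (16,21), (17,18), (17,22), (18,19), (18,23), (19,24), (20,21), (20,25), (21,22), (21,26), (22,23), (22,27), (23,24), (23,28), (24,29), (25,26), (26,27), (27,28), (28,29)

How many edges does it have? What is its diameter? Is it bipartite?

A 6x5 grid has 25 vertical edges and 24 horizontal edges.
Total edges = 25 + 24 = 49.
Diameter = (6-1) + (5-1) = 9 (corner to opposite corner).
Grid graphs are bipartite (checkerboard coloring).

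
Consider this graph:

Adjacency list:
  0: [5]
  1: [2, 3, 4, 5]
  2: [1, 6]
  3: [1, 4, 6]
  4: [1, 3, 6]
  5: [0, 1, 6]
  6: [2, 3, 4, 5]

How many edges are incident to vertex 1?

Vertex 1 has neighbors [2, 3, 4, 5], so deg(1) = 4.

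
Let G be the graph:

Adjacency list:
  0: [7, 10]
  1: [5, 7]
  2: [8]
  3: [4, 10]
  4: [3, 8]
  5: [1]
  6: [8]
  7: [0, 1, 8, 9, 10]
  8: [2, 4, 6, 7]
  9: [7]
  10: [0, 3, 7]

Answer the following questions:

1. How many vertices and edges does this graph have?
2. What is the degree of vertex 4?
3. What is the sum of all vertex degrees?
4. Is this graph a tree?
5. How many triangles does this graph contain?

Count: 11 vertices, 12 edges.
Vertex 4 has neighbors [3, 8], degree = 2.
Handshaking lemma: 2 * 12 = 24.
A tree on 11 vertices has 10 edges. This graph has 12 edges (2 extra). Not a tree.
Number of triangles = 1.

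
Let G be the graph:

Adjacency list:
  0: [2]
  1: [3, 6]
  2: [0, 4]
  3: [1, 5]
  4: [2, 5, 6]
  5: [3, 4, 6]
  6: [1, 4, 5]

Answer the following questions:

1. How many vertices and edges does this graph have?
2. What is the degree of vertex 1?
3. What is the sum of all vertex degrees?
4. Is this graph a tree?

Count: 7 vertices, 8 edges.
Vertex 1 has neighbors [3, 6], degree = 2.
Handshaking lemma: 2 * 8 = 16.
A tree on 7 vertices has 6 edges. This graph has 8 edges (2 extra). Not a tree.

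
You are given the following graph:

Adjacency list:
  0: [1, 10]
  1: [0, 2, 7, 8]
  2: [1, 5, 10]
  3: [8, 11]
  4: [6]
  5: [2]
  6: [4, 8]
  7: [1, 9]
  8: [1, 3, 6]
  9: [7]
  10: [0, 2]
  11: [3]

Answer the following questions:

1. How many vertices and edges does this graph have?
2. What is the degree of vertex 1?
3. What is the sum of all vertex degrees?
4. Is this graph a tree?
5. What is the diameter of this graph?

Count: 12 vertices, 12 edges.
Vertex 1 has neighbors [0, 2, 7, 8], degree = 4.
Handshaking lemma: 2 * 12 = 24.
A tree on 12 vertices has 11 edges. This graph has 12 edges (1 extra). Not a tree.
Diameter (longest shortest path) = 5.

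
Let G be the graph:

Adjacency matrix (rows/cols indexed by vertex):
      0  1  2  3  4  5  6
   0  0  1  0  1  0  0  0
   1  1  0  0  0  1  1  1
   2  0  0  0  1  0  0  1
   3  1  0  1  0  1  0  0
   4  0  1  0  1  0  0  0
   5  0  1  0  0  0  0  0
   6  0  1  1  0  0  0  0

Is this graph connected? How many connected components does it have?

Checking connectivity: the graph has 1 connected component(s).
All vertices are reachable from each other. The graph IS connected.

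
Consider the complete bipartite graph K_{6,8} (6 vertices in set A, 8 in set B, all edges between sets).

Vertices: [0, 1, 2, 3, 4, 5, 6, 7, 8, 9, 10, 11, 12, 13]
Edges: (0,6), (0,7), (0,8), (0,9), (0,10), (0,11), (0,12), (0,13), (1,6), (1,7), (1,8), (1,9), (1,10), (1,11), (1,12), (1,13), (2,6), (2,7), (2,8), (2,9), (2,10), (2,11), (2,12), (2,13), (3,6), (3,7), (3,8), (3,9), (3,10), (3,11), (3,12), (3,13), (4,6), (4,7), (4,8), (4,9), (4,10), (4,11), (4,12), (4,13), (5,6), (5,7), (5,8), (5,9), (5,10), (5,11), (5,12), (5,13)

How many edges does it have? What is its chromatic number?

K_{6,8} has 6 * 8 = 48 edges.
Bipartite graphs have chromatic number 2 (color each partition differently).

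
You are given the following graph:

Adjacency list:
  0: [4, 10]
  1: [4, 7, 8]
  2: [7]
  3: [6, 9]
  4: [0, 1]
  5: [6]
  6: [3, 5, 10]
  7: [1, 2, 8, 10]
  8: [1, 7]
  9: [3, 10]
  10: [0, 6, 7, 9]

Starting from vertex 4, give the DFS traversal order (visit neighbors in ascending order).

DFS from vertex 4 (neighbors processed in ascending order):
Visit order: 4, 0, 10, 6, 3, 9, 5, 7, 1, 8, 2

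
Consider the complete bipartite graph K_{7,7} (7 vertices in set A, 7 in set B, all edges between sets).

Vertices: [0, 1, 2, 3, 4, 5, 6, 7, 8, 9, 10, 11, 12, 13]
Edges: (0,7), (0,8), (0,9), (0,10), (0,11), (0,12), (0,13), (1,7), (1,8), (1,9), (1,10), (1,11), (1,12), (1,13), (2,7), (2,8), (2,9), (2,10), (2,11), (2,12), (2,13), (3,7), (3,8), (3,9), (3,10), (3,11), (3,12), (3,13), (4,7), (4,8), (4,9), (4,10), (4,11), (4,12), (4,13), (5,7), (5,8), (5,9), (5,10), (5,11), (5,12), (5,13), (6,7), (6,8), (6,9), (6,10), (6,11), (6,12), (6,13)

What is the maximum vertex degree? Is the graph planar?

Set-A vertices have degree 7; set-B vertices have degree 7. Maximum degree = max(7,7) = 7.
K_{7,7} contains K_{3,3} as a subgraph (since both sides have >= 3 vertices); by Kuratowski's theorem it is not planar.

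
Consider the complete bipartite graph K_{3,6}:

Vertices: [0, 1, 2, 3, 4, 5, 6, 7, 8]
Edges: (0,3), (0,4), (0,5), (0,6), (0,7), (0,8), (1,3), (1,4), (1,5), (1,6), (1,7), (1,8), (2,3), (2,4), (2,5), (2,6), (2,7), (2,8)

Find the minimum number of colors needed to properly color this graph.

K_{3,6} is bipartite: vertices split into two independent sets of size 3 and 6.
Color one set 0, the other 1. No adjacent vertices share a color.
Chromatic number = 2.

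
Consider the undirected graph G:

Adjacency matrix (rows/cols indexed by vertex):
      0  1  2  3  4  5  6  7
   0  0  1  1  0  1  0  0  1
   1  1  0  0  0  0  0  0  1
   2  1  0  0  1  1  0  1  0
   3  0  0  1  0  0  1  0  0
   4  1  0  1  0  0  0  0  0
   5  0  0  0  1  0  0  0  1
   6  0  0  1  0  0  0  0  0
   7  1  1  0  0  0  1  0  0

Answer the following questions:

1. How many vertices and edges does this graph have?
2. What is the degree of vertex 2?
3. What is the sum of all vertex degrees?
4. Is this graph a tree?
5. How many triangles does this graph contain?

Count: 8 vertices, 10 edges.
Vertex 2 has neighbors [0, 3, 4, 6], degree = 4.
Handshaking lemma: 2 * 10 = 20.
A tree on 8 vertices has 7 edges. This graph has 10 edges (3 extra). Not a tree.
Number of triangles = 2.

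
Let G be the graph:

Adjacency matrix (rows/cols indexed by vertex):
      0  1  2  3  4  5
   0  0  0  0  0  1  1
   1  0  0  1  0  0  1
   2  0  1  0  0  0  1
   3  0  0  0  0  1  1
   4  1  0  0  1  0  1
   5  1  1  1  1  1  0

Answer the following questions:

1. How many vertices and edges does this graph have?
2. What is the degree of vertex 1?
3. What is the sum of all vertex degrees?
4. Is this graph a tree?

Count: 6 vertices, 8 edges.
Vertex 1 has neighbors [2, 5], degree = 2.
Handshaking lemma: 2 * 8 = 16.
A tree on 6 vertices has 5 edges. This graph has 8 edges (3 extra). Not a tree.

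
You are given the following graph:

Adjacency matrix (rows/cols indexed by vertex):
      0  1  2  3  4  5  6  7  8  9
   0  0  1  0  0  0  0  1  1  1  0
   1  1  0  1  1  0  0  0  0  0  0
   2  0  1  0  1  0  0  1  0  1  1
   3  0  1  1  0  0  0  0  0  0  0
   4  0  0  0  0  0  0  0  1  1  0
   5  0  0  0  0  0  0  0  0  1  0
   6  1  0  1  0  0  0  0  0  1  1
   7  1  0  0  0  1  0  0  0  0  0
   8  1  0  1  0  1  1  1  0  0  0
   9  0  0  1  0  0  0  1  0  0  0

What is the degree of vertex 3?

Vertex 3 has neighbors [1, 2], so deg(3) = 2.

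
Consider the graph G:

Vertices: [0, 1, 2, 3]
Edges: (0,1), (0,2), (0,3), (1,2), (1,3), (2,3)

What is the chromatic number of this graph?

The graph has a maximum clique of size 4 (lower bound on chromatic number).
A valid 4-coloring: {0: 0, 1: 1, 2: 2, 3: 3}.
Chromatic number = 4.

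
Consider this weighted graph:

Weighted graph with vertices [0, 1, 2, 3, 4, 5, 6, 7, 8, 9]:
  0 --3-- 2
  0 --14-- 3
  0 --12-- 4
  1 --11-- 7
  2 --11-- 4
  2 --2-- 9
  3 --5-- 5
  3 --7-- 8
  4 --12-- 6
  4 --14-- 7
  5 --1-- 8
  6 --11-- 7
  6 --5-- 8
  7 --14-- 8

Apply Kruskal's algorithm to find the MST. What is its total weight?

Applying Kruskal's algorithm (sort edges by weight, add if no cycle):
  Add (5,8) w=1
  Add (2,9) w=2
  Add (0,2) w=3
  Add (3,5) w=5
  Add (6,8) w=5
  Skip (3,8) w=7 (creates cycle)
  Add (1,7) w=11
  Add (2,4) w=11
  Add (6,7) w=11
  Skip (0,4) w=12 (creates cycle)
  Add (4,6) w=12
  Skip (0,3) w=14 (creates cycle)
  Skip (4,7) w=14 (creates cycle)
  Skip (7,8) w=14 (creates cycle)
MST weight = 61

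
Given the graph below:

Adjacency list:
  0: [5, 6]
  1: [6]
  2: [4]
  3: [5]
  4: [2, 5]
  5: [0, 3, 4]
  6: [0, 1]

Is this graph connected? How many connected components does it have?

Checking connectivity: the graph has 1 connected component(s).
All vertices are reachable from each other. The graph IS connected.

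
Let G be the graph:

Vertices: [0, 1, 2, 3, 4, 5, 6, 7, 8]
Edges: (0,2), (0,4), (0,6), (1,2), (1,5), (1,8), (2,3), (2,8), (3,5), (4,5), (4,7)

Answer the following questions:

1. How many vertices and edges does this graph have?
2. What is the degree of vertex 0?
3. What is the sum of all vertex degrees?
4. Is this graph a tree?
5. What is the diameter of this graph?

Count: 9 vertices, 11 edges.
Vertex 0 has neighbors [2, 4, 6], degree = 3.
Handshaking lemma: 2 * 11 = 22.
A tree on 9 vertices has 8 edges. This graph has 11 edges (3 extra). Not a tree.
Diameter (longest shortest path) = 4.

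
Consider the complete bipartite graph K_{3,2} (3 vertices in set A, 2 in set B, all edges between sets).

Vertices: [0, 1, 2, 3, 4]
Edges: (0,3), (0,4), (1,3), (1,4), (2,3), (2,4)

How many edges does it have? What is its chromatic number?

K_{3,2} has 3 * 2 = 6 edges.
Bipartite graphs have chromatic number 2 (color each partition differently).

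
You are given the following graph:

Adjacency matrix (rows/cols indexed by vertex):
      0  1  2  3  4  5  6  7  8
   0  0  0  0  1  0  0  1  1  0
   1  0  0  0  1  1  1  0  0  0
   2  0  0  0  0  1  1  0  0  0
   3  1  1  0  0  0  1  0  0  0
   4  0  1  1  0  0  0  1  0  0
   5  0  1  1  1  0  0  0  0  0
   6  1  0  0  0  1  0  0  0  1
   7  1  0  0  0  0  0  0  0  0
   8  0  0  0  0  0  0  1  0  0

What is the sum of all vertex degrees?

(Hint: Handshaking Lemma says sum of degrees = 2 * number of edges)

Count edges: 11 edges.
By Handshaking Lemma: sum of degrees = 2 * 11 = 22.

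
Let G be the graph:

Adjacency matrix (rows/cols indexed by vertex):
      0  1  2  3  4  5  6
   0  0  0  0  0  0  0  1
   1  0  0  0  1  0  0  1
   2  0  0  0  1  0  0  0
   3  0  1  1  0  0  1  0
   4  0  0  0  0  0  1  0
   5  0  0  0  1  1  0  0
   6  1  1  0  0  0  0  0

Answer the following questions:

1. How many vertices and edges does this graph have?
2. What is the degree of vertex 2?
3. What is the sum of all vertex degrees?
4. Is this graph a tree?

Count: 7 vertices, 6 edges.
Vertex 2 has neighbors [3], degree = 1.
Handshaking lemma: 2 * 6 = 12.
A graph is a tree iff it is connected and has exactly n-1 edges. This graph is connected (all 7 vertices in one component) and has 7-1 = 6 edges. It is a tree.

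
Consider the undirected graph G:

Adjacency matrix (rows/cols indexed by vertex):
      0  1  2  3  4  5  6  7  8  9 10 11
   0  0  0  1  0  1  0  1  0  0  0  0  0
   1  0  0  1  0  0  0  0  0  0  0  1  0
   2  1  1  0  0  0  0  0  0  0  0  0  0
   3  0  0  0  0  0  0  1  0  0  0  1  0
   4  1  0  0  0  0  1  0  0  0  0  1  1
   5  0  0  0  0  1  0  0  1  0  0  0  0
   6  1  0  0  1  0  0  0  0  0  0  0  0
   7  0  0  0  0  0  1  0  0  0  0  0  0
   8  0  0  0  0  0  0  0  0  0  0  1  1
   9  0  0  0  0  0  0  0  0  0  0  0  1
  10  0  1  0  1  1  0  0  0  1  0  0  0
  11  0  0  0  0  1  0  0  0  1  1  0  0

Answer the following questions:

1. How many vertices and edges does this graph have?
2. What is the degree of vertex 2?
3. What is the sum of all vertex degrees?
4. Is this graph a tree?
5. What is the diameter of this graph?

Count: 12 vertices, 14 edges.
Vertex 2 has neighbors [0, 1], degree = 2.
Handshaking lemma: 2 * 14 = 28.
A tree on 12 vertices has 11 edges. This graph has 14 edges (3 extra). Not a tree.
Diameter (longest shortest path) = 4.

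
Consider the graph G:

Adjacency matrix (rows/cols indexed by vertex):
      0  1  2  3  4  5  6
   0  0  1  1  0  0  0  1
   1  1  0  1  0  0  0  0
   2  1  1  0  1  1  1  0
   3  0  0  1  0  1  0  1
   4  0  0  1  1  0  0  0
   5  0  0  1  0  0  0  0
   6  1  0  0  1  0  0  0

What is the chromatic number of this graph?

The graph has a maximum clique of size 3 (lower bound on chromatic number).
A valid 3-coloring: {0: 1, 1: 2, 2: 0, 3: 1, 4: 2, 5: 1, 6: 0}.
Chromatic number = 3.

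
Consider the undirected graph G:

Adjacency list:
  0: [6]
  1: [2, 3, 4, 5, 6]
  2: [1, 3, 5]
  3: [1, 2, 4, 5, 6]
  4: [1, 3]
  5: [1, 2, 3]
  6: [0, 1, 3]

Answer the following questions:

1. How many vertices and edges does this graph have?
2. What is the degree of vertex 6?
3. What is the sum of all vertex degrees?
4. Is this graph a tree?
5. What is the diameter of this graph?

Count: 7 vertices, 11 edges.
Vertex 6 has neighbors [0, 1, 3], degree = 3.
Handshaking lemma: 2 * 11 = 22.
A tree on 7 vertices has 6 edges. This graph has 11 edges (5 extra). Not a tree.
Diameter (longest shortest path) = 3.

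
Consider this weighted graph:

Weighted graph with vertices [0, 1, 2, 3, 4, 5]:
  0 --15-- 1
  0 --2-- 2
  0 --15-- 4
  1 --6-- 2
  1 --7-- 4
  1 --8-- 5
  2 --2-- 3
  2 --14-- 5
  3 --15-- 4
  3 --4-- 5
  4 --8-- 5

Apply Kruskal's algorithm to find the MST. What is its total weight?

Applying Kruskal's algorithm (sort edges by weight, add if no cycle):
  Add (0,2) w=2
  Add (2,3) w=2
  Add (3,5) w=4
  Add (1,2) w=6
  Add (1,4) w=7
  Skip (1,5) w=8 (creates cycle)
  Skip (4,5) w=8 (creates cycle)
  Skip (2,5) w=14 (creates cycle)
  Skip (0,4) w=15 (creates cycle)
  Skip (0,1) w=15 (creates cycle)
  Skip (3,4) w=15 (creates cycle)
MST weight = 21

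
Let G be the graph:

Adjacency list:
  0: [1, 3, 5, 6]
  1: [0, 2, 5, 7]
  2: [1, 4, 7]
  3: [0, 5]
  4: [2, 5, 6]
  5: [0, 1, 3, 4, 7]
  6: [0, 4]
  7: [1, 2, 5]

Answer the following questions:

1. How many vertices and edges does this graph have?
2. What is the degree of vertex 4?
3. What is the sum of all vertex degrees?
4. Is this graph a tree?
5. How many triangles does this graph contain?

Count: 8 vertices, 13 edges.
Vertex 4 has neighbors [2, 5, 6], degree = 3.
Handshaking lemma: 2 * 13 = 26.
A tree on 8 vertices has 7 edges. This graph has 13 edges (6 extra). Not a tree.
Number of triangles = 4.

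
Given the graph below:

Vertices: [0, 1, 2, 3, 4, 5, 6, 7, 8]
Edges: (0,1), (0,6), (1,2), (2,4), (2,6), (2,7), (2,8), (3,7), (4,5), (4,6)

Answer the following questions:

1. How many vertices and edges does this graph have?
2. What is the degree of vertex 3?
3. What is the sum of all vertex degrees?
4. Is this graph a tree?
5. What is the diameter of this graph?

Count: 9 vertices, 10 edges.
Vertex 3 has neighbors [7], degree = 1.
Handshaking lemma: 2 * 10 = 20.
A tree on 9 vertices has 8 edges. This graph has 10 edges (2 extra). Not a tree.
Diameter (longest shortest path) = 4.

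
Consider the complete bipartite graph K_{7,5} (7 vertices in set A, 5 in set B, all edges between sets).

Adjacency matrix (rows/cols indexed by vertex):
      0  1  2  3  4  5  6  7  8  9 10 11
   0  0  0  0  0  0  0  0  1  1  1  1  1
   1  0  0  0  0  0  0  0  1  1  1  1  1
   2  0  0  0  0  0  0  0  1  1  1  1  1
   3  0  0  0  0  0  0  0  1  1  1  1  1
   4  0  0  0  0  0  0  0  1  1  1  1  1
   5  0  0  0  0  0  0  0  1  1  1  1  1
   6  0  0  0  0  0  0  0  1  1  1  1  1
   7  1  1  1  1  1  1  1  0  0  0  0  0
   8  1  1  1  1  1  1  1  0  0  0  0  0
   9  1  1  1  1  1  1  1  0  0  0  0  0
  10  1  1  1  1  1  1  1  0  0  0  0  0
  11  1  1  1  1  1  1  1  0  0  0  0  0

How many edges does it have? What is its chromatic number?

K_{7,5} has 7 * 5 = 35 edges.
Bipartite graphs have chromatic number 2 (color each partition differently).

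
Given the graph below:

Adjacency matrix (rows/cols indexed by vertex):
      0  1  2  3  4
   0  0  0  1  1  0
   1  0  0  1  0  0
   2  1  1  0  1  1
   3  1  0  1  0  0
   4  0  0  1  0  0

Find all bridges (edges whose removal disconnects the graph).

A bridge is an edge whose removal increases the number of connected components.
Bridges found: (1,2), (2,4)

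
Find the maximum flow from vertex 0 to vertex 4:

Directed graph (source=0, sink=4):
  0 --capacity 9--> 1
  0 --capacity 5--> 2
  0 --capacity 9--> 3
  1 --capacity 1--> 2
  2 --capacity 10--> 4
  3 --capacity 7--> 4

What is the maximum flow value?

Computing max flow:
  Flow on (0->1): 1/9
  Flow on (0->2): 5/5
  Flow on (0->3): 7/9
  Flow on (1->2): 1/1
  Flow on (2->4): 6/10
  Flow on (3->4): 7/7
Maximum flow = 13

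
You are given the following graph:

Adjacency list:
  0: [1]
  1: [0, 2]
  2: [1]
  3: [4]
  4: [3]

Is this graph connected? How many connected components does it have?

Checking connectivity: the graph has 2 connected component(s).
Components: [[0, 1, 2], [3, 4]]. The graph is NOT connected.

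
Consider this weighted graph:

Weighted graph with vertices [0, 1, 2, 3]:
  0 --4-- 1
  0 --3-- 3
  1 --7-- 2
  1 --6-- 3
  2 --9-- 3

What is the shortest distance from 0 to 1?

Using Dijkstra's algorithm from vertex 0:
Shortest path: 0 -> 1
Total weight: 4 = 4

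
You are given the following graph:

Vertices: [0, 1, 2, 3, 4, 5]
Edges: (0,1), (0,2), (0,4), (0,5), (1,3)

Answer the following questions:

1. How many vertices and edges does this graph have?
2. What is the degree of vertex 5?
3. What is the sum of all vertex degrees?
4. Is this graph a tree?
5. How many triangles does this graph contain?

Count: 6 vertices, 5 edges.
Vertex 5 has neighbors [0], degree = 1.
Handshaking lemma: 2 * 5 = 10.
A graph is a tree iff it is connected and has exactly n-1 edges. This graph is connected (all 6 vertices in one component) and has 6-1 = 5 edges. It is a tree.
Number of triangles = 0.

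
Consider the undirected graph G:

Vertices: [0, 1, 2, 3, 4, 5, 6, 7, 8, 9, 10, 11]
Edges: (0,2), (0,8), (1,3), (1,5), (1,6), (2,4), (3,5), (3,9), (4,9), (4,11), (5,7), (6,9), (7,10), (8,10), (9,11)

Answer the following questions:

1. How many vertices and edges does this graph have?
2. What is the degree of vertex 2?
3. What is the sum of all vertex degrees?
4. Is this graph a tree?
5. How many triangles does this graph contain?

Count: 12 vertices, 15 edges.
Vertex 2 has neighbors [0, 4], degree = 2.
Handshaking lemma: 2 * 15 = 30.
A tree on 12 vertices has 11 edges. This graph has 15 edges (4 extra). Not a tree.
Number of triangles = 2.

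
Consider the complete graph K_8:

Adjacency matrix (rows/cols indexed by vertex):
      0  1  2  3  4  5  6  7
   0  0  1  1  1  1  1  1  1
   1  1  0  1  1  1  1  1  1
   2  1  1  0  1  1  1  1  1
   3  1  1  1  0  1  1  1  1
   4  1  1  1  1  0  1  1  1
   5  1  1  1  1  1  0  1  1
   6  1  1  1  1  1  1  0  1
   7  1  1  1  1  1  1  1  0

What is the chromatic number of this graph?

In K_8, every vertex is adjacent to every other vertex.
Each vertex needs a unique color.
Chromatic number = 8.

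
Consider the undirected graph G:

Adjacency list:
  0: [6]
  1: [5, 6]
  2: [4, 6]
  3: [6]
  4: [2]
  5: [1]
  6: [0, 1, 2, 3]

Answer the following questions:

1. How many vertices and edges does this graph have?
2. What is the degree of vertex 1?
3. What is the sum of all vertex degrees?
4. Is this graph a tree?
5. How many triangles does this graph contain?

Count: 7 vertices, 6 edges.
Vertex 1 has neighbors [5, 6], degree = 2.
Handshaking lemma: 2 * 6 = 12.
A graph is a tree iff it is connected and has exactly n-1 edges. This graph is connected (all 7 vertices in one component) and has 7-1 = 6 edges. It is a tree.
Number of triangles = 0.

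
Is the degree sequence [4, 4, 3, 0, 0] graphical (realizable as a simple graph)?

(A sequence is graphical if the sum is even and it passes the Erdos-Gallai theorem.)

Sum of degrees = 11. Sum is odd, so the sequence is NOT graphical.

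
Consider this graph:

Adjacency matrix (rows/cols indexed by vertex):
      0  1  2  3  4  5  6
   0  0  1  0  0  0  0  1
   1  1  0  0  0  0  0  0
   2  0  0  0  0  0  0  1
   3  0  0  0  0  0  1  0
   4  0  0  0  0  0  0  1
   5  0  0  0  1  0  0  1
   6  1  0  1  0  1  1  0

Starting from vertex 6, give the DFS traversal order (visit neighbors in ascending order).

DFS from vertex 6 (neighbors processed in ascending order):
Visit order: 6, 0, 1, 2, 4, 5, 3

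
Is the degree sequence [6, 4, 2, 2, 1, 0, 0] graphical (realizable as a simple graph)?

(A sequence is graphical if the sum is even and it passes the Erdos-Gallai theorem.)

Sum of degrees = 15. Sum is odd, so the sequence is NOT graphical.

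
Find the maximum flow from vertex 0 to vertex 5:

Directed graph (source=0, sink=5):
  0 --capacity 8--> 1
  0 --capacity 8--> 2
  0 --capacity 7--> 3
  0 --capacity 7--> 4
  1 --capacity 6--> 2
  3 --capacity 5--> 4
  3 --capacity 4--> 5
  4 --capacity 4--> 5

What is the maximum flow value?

Computing max flow:
  Flow on (0->3): 4/7
  Flow on (0->4): 4/7
  Flow on (3->5): 4/4
  Flow on (4->5): 4/4
Maximum flow = 8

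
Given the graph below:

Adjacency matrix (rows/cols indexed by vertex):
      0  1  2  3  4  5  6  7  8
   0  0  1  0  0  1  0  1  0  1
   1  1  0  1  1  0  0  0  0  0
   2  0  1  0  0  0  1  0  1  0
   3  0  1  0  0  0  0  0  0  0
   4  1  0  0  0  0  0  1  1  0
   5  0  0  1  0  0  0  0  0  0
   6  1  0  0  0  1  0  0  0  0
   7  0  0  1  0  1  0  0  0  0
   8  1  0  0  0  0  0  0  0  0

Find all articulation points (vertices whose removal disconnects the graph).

An articulation point is a vertex whose removal disconnects the graph.
Articulation points: [0, 1, 2]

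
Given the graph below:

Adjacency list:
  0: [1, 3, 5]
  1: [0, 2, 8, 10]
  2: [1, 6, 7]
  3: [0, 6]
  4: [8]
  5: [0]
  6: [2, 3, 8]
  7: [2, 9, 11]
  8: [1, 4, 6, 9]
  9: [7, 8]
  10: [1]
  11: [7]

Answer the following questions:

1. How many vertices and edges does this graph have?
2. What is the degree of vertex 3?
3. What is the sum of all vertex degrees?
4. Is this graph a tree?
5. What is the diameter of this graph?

Count: 12 vertices, 14 edges.
Vertex 3 has neighbors [0, 6], degree = 2.
Handshaking lemma: 2 * 14 = 28.
A tree on 12 vertices has 11 edges. This graph has 14 edges (3 extra). Not a tree.
Diameter (longest shortest path) = 5.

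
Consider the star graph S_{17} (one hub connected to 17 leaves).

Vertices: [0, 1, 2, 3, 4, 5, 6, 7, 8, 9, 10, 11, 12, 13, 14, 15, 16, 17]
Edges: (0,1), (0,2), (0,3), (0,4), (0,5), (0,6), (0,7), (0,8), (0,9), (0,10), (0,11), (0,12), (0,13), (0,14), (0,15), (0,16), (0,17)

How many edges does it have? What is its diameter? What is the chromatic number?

Star graph S_{17}: the hub connects to all 17 leaves.
Edges = 17.
Diameter = 2 (any leaf to hub is 1, leaf to leaf through hub is 2).
Star graphs are bipartite (hub vs leaves), so chromatic number = 2.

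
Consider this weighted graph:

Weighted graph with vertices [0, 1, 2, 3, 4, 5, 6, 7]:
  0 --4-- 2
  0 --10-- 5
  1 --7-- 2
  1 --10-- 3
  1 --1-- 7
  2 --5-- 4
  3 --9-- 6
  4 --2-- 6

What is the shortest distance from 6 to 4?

Using Dijkstra's algorithm from vertex 6:
Shortest path: 6 -> 4
Total weight: 2 = 2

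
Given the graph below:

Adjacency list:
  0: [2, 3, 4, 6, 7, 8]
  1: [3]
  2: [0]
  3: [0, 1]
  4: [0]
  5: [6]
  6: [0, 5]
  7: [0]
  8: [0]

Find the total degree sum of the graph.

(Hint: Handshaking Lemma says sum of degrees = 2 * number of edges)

Count edges: 8 edges.
By Handshaking Lemma: sum of degrees = 2 * 8 = 16.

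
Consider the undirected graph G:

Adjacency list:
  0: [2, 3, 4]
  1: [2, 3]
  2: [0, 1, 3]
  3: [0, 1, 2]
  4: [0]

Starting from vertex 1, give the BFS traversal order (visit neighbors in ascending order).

BFS from vertex 1 (neighbors processed in ascending order):
Visit order: 1, 2, 3, 0, 4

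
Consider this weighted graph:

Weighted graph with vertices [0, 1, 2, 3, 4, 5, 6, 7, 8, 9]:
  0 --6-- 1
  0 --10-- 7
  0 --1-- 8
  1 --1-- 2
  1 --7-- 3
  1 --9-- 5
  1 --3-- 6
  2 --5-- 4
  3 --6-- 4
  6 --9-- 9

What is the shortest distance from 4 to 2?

Using Dijkstra's algorithm from vertex 4:
Shortest path: 4 -> 2
Total weight: 5 = 5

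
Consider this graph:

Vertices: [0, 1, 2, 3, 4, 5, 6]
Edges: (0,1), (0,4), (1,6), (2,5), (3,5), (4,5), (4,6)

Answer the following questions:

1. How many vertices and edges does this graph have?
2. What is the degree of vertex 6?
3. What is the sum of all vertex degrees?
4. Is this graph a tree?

Count: 7 vertices, 7 edges.
Vertex 6 has neighbors [1, 4], degree = 2.
Handshaking lemma: 2 * 7 = 14.
A tree on 7 vertices has 6 edges. This graph has 7 edges (1 extra). Not a tree.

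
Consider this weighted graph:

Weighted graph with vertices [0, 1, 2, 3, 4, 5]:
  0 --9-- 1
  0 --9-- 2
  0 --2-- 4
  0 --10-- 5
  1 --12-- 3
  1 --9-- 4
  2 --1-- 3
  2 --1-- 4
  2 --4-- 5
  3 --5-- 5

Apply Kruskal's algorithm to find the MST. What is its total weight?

Applying Kruskal's algorithm (sort edges by weight, add if no cycle):
  Add (2,3) w=1
  Add (2,4) w=1
  Add (0,4) w=2
  Add (2,5) w=4
  Skip (3,5) w=5 (creates cycle)
  Skip (0,2) w=9 (creates cycle)
  Add (0,1) w=9
  Skip (1,4) w=9 (creates cycle)
  Skip (0,5) w=10 (creates cycle)
  Skip (1,3) w=12 (creates cycle)
MST weight = 17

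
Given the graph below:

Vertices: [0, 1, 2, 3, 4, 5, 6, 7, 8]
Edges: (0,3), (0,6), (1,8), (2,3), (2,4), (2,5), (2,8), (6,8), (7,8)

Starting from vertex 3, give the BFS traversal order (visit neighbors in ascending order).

BFS from vertex 3 (neighbors processed in ascending order):
Visit order: 3, 0, 2, 6, 4, 5, 8, 1, 7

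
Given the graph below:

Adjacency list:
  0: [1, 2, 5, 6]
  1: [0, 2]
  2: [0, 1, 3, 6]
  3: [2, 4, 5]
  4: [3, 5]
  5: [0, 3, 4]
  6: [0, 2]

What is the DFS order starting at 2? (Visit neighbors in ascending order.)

DFS from vertex 2 (neighbors processed in ascending order):
Visit order: 2, 0, 1, 5, 3, 4, 6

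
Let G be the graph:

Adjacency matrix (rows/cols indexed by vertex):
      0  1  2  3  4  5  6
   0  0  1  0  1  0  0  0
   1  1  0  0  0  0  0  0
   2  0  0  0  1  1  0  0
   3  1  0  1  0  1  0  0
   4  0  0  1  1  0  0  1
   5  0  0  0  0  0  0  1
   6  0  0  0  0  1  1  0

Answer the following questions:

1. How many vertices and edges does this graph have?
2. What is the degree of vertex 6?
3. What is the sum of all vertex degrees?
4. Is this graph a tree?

Count: 7 vertices, 7 edges.
Vertex 6 has neighbors [4, 5], degree = 2.
Handshaking lemma: 2 * 7 = 14.
A tree on 7 vertices has 6 edges. This graph has 7 edges (1 extra). Not a tree.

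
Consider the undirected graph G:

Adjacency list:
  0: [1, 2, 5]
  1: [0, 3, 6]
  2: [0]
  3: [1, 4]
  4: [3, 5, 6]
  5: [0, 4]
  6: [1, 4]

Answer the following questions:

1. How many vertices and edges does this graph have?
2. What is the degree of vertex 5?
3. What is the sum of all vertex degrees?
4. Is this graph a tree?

Count: 7 vertices, 8 edges.
Vertex 5 has neighbors [0, 4], degree = 2.
Handshaking lemma: 2 * 8 = 16.
A tree on 7 vertices has 6 edges. This graph has 8 edges (2 extra). Not a tree.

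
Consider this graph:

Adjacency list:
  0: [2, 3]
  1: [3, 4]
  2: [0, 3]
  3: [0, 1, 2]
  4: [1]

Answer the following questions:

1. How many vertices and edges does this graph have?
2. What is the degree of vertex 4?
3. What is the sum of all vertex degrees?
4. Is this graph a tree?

Count: 5 vertices, 5 edges.
Vertex 4 has neighbors [1], degree = 1.
Handshaking lemma: 2 * 5 = 10.
A tree on 5 vertices has 4 edges. This graph has 5 edges (1 extra). Not a tree.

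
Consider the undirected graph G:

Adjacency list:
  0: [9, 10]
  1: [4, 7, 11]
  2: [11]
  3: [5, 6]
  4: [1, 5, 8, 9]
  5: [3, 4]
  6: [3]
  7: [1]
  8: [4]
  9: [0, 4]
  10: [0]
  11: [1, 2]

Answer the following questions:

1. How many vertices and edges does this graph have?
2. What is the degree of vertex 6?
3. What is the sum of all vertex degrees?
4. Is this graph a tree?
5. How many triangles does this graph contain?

Count: 12 vertices, 11 edges.
Vertex 6 has neighbors [3], degree = 1.
Handshaking lemma: 2 * 11 = 22.
A graph is a tree iff it is connected and has exactly n-1 edges. This graph is connected (all 12 vertices in one component) and has 12-1 = 11 edges. It is a tree.
Number of triangles = 0.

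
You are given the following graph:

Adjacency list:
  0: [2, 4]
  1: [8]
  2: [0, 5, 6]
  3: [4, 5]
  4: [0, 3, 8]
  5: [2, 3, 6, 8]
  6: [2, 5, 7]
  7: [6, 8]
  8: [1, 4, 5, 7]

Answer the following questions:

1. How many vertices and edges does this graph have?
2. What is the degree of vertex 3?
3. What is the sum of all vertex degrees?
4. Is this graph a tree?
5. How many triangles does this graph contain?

Count: 9 vertices, 12 edges.
Vertex 3 has neighbors [4, 5], degree = 2.
Handshaking lemma: 2 * 12 = 24.
A tree on 9 vertices has 8 edges. This graph has 12 edges (4 extra). Not a tree.
Number of triangles = 1.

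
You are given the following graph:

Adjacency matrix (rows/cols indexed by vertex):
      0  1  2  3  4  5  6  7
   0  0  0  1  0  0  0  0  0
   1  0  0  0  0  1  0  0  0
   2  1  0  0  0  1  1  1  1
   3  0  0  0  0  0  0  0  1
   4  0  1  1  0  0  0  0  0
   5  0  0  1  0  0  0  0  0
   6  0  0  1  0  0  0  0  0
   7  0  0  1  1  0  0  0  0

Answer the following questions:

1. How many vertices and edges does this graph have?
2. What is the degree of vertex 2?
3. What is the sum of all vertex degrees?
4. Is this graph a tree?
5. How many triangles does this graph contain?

Count: 8 vertices, 7 edges.
Vertex 2 has neighbors [0, 4, 5, 6, 7], degree = 5.
Handshaking lemma: 2 * 7 = 14.
A graph is a tree iff it is connected and has exactly n-1 edges. This graph is connected (all 8 vertices in one component) and has 8-1 = 7 edges. It is a tree.
Number of triangles = 0.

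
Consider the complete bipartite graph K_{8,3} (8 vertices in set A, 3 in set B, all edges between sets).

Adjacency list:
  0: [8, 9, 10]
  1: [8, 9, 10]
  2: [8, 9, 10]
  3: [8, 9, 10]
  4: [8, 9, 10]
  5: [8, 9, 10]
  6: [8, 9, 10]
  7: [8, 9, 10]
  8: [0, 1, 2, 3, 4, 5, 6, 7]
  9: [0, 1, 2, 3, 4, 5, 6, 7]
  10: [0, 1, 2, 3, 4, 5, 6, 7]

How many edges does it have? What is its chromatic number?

K_{8,3} has 8 * 3 = 24 edges.
Bipartite graphs have chromatic number 2 (color each partition differently).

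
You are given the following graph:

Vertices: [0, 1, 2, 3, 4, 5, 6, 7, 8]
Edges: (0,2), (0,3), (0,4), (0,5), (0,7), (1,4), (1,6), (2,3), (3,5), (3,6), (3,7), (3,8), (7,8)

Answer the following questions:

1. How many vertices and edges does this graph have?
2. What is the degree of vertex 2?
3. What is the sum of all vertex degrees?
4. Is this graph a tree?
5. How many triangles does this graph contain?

Count: 9 vertices, 13 edges.
Vertex 2 has neighbors [0, 3], degree = 2.
Handshaking lemma: 2 * 13 = 26.
A tree on 9 vertices has 8 edges. This graph has 13 edges (5 extra). Not a tree.
Number of triangles = 4.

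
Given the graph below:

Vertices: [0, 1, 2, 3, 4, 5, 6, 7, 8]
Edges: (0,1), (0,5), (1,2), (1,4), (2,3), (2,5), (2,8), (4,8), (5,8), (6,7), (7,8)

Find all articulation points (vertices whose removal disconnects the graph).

An articulation point is a vertex whose removal disconnects the graph.
Articulation points: [2, 7, 8]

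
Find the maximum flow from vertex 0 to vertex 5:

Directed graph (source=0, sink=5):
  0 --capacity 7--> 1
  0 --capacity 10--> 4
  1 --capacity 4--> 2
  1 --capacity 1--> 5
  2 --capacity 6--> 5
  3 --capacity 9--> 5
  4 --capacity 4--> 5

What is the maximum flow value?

Computing max flow:
  Flow on (0->1): 5/7
  Flow on (0->4): 4/10
  Flow on (1->2): 4/4
  Flow on (1->5): 1/1
  Flow on (2->5): 4/6
  Flow on (4->5): 4/4
Maximum flow = 9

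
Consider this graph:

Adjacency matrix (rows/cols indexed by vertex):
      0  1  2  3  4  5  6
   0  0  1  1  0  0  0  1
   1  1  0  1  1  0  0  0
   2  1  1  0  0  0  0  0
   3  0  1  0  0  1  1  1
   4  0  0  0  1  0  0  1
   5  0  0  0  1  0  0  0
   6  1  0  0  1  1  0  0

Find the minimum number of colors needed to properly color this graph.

The graph has a maximum clique of size 3 (lower bound on chromatic number).
A valid 3-coloring: {0: 0, 1: 1, 2: 2, 3: 0, 4: 2, 5: 1, 6: 1}.
Chromatic number = 3.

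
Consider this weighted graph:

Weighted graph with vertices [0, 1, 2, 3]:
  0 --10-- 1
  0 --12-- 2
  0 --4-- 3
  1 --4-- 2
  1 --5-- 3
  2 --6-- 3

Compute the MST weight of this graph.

Applying Kruskal's algorithm (sort edges by weight, add if no cycle):
  Add (0,3) w=4
  Add (1,2) w=4
  Add (1,3) w=5
  Skip (2,3) w=6 (creates cycle)
  Skip (0,1) w=10 (creates cycle)
  Skip (0,2) w=12 (creates cycle)
MST weight = 13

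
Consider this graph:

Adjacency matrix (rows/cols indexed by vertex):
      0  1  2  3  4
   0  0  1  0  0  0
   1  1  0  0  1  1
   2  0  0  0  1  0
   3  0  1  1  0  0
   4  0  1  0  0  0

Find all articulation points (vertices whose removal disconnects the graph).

An articulation point is a vertex whose removal disconnects the graph.
Articulation points: [1, 3]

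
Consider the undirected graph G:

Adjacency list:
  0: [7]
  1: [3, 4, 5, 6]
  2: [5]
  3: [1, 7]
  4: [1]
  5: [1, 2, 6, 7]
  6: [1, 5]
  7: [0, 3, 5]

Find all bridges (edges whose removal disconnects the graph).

A bridge is an edge whose removal increases the number of connected components.
Bridges found: (0,7), (1,4), (2,5)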